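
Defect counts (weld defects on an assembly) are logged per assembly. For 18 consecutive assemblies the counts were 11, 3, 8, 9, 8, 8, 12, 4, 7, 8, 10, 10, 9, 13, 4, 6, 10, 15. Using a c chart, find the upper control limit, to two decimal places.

c̄ = (11 + 3 + 8 + 9 + 8 + 8 + 12 + 4 + 7 + 8 + 10 + 10 + 9 + 13 + 4 + 6 + 10 + 15) / 18 = 155 / 18 = 8.6111
UCL = c̄ + 3√c̄ = 8.6111 + 3 × √8.6111 = 8.6111 + 3 × 2.9345 = 17.4145

17.41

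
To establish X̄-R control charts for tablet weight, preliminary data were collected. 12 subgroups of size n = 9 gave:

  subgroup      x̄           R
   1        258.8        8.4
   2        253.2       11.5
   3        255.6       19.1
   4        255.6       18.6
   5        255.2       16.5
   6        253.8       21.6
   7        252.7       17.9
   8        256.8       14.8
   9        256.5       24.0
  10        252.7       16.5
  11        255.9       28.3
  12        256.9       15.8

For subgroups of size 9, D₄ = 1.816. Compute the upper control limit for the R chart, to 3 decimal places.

32.234

R̄ = (8.4 + 11.5 + 19.1 + 18.6 + 16.5 + 21.6 + 17.9 + 14.8 + 24.0 + 16.5 + 28.3 + 15.8) / 12 = 213.0000 / 12 = 17.7500
UCL_R = D₄·R̄ = 1.816 × 17.7500 = 32.2340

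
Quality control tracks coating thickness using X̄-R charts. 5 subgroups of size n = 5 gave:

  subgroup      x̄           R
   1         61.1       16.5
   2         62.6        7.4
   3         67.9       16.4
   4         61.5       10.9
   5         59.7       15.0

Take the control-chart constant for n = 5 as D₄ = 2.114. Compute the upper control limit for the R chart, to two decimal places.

27.99

R̄ = (16.5 + 7.4 + 16.4 + 10.9 + 15.0) / 5 = 66.2000 / 5 = 13.2400
UCL_R = D₄·R̄ = 2.114 × 13.2400 = 27.9894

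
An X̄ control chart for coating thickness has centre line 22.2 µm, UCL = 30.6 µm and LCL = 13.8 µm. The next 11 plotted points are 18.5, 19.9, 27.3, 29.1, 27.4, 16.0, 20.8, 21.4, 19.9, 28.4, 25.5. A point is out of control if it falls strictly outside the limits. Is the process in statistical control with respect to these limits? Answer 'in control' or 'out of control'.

in control

All 11 points lie within [13.8, 30.6].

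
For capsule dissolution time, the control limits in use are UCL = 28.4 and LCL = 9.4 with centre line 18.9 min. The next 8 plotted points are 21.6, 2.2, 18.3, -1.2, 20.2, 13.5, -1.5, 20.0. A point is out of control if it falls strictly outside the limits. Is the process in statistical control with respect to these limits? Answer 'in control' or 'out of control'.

out of control

Compare each point to [9.4, 28.4]: sample 2 = 2.2 < LCL; sample 4 = -1.2 < LCL; sample 7 = -1.5 < LCL.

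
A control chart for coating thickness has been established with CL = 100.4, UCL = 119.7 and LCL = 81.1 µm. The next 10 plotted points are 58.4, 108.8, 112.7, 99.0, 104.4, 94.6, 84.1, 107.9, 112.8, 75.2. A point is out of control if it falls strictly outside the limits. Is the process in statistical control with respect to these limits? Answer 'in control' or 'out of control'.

Compare each point to [81.1, 119.7]: sample 1 = 58.4 < LCL; sample 10 = 75.2 < LCL.

out of control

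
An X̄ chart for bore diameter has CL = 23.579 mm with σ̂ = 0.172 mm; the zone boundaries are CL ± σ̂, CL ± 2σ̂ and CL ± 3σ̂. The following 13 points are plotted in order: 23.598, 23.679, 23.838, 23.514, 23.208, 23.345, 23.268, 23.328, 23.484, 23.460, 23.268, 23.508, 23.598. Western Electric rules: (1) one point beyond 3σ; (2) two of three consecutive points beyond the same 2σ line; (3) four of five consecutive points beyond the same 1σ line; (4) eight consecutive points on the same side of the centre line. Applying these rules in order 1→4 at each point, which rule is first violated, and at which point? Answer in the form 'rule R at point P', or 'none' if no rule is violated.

rule 3 at point 8

Zone of each point (C = within 1σ̂, B = 1σ̂–2σ̂, A = 2σ̂–3σ̂, * = beyond 3σ̂; sign = side of CL): 1:+C, 2:+C, 3:+B, 4:-C, 5:-A, 6:-B, 7:-B, 8:-B, 9:-C, 10:-C, 11:-B, 12:-C, 13:+C
Rule 3 (four of five consecutive points beyond the same 1σ limit) is satisfied at point 8.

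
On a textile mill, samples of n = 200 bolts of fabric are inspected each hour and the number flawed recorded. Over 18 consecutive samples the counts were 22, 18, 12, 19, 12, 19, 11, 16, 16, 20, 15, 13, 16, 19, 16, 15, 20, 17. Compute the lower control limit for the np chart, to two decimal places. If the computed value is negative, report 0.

4.79

p̄ = Σdᵢ / (k·n) = 296 / (18 × 200) = 0.08222
LCL = np̄ − 3·√(np̄(1−p̄)) = 16.4444 − 3 × 3.8849 = 4.7898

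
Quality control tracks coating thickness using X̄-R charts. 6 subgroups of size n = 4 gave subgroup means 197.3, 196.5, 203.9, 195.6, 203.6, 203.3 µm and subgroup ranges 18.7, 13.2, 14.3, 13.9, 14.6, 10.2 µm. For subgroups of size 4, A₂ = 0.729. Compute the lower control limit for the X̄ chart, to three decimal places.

189.718

X̄̄ = (197.3 + 196.5 + 203.9 + 195.6 + 203.6 + 203.3) / 6 = 1200.2000 / 6 = 200.0333
R̄ = (18.7 + 13.2 + 14.3 + 13.9 + 14.6 + 10.2) / 6 = 84.9000 / 6 = 14.1500
LCL = X̄̄ − A₂·R̄ = 200.0333 − 0.729 × 14.1500 = 189.7180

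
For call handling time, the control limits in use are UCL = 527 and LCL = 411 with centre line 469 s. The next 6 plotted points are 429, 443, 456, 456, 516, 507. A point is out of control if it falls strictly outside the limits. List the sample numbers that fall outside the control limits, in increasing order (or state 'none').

All 6 points lie within [411, 527].

none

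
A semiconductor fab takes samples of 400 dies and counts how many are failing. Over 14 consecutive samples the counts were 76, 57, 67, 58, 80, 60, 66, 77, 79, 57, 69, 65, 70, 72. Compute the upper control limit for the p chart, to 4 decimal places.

p̄ = Σdᵢ / (k·n) = 953 / (14 × 400) = 0.17018
UCL = p̄ + 3·√(p̄(1−p̄)/n) = 0.17018 + 3 × √(0.17018×0.82982/400) = 0.17018 + 3 × 0.01879 = 0.22655

0.2265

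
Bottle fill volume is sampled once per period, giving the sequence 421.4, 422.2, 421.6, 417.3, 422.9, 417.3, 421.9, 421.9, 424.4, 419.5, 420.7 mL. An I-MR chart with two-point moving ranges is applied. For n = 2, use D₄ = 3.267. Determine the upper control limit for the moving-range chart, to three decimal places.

Moving ranges: 0.8, 0.6, 4.3, 5.6, 5.6, 4.6, 0.0, 2.5, 4.9, 1.2; M̄R̄ = 30.1000 / 10 = 3.0100
UCL_MR = D₄·M̄R̄ = 3.267 × 3.0100 = 9.8337

9.834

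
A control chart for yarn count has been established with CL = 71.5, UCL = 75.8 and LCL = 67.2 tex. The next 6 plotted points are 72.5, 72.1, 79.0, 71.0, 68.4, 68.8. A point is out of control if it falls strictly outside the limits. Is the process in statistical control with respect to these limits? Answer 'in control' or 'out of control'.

out of control

Compare each point to [67.2, 75.8]: sample 3 = 79.0 > UCL.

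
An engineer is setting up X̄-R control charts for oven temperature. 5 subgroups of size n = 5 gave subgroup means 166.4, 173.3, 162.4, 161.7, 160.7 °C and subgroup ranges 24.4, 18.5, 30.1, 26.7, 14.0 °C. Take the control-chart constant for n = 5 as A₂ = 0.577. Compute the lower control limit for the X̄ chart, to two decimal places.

151.78

X̄̄ = (166.4 + 173.3 + 162.4 + 161.7 + 160.7) / 5 = 824.5000 / 5 = 164.9000
R̄ = (24.4 + 18.5 + 30.1 + 26.7 + 14.0) / 5 = 113.7000 / 5 = 22.7400
LCL = X̄̄ − A₂·R̄ = 164.9000 − 0.577 × 22.7400 = 151.7790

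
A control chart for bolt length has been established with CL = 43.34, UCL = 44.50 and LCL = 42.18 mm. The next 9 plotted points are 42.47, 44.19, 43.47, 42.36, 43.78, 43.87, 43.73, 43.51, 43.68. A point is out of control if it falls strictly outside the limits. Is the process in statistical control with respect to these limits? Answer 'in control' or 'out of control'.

All 9 points lie within [42.18, 44.50].

in control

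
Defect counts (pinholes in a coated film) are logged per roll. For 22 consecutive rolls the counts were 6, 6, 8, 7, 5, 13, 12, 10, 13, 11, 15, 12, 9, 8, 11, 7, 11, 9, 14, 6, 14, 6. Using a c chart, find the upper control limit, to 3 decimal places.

19.017

c̄ = (6 + 6 + 8 + 7 + 5 + 13 + 12 + 10 + 13 + 11 + 15 + 12 + 9 + 8 + 11 + 7 + 11 + 9 + 14 + 6 + 14 + 6) / 22 = 213 / 22 = 9.6818
UCL = c̄ + 3√c̄ = 9.6818 + 3 × √9.6818 = 9.6818 + 3 × 3.1116 = 19.0165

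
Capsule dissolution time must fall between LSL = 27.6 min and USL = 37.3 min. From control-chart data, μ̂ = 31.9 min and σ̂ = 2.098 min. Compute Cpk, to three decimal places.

Cpu = (USL − μ̂) / (3σ̂) = (37.3 − 31.9) / (3 × 2.098) = 0.8580; Cpl = (μ̂ − LSL) / (3σ̂) = (31.9 − 27.6) / (3 × 2.098) = 0.6832; Cpk = min(Cpu, Cpl) = 0.6832

0.683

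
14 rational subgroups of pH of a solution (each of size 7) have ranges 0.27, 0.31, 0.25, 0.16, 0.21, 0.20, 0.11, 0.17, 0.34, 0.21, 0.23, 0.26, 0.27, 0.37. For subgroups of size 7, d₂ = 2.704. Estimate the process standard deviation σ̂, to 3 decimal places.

0.089

R̄ = (0.27 + 0.31 + 0.25 + 0.16 + 0.21 + 0.20 + 0.11 + 0.17 + 0.34 + 0.21 + 0.23 + 0.26 + 0.27 + 0.37) / 14 = 0.2400
σ̂ = R̄ / d₂ = 0.2400 / 2.704 = 0.0888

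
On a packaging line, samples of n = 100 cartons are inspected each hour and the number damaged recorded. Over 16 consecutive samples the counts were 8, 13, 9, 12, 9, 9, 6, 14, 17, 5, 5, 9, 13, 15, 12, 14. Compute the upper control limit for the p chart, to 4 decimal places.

p̄ = Σdᵢ / (k·n) = 170 / (16 × 100) = 0.10625
UCL = p̄ + 3·√(p̄(1−p̄)/n) = 0.10625 + 3 × √(0.10625×0.89375/100) = 0.10625 + 3 × 0.03082 = 0.19870

0.1987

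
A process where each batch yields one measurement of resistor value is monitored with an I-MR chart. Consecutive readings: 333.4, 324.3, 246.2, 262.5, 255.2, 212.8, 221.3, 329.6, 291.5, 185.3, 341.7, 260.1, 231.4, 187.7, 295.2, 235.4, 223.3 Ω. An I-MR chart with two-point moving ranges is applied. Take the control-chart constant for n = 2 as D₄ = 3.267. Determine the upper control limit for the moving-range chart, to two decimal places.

184.61

Moving ranges: 9.1, 78.1, 16.3, 7.3, 42.4, 8.5, 108.3, 38.1, 106.2, 156.4, 81.6, 28.7, 43.7, 107.5, 59.8, 12.1; M̄R̄ = 904.1000 / 16 = 56.5063
UCL_MR = D₄·M̄R̄ = 3.267 × 56.5063 = 184.6059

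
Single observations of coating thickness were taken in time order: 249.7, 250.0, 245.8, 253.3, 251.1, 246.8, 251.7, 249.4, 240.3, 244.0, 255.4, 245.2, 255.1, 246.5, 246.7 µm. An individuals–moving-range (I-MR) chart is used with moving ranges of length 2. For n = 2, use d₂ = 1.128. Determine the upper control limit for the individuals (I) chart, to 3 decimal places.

X̄ = (249.7 + 250.0 + 245.8 + 253.3 + 251.1 + 246.8 + 251.7 + 249.4 + 240.3 + 244.0 + 255.4 + 245.2 + 255.1 + 246.5 + 246.7) / 15 = 248.7333
Moving ranges: 0.3, 4.2, 7.5, 2.2, 4.3, 4.9, 2.3, 9.1, 3.7, 11.4, 10.2, 9.9, 8.6, 0.2; M̄R̄ = 78.8000 / 14 = 5.6286
UCL = X̄ + 3·M̄R̄/d₂ = 248.7333 + 3 × 5.6286 / 1.128 = 263.7029

263.703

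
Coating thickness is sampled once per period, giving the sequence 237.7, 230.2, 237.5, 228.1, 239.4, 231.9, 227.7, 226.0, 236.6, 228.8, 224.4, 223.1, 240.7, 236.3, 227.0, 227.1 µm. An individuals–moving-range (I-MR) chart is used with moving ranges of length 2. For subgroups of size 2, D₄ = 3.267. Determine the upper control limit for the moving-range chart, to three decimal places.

Moving ranges: 7.5, 7.3, 9.4, 11.3, 7.5, 4.2, 1.7, 10.6, 7.8, 4.4, 1.3, 17.6, 4.4, 9.3, 0.1; M̄R̄ = 104.4000 / 15 = 6.9600
UCL_MR = D₄·M̄R̄ = 3.267 × 6.9600 = 22.7383

22.738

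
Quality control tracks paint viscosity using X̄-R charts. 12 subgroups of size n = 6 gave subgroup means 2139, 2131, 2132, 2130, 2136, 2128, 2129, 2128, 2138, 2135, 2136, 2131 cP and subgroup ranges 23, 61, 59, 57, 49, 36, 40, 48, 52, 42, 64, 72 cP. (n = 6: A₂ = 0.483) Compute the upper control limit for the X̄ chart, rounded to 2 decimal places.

X̄̄ = (2139 + 2131 + 2132 + 2130 + 2136 + 2128 + 2129 + 2128 + 2138 + 2135 + 2136 + 2131) / 12 = 25593.0000 / 12 = 2132.7500
R̄ = (23 + 61 + 59 + 57 + 49 + 36 + 40 + 48 + 52 + 42 + 64 + 72) / 12 = 603.0000 / 12 = 50.2500
UCL = X̄̄ + A₂·R̄ = 2132.7500 + 0.483 × 50.2500 = 2157.0208

2157.02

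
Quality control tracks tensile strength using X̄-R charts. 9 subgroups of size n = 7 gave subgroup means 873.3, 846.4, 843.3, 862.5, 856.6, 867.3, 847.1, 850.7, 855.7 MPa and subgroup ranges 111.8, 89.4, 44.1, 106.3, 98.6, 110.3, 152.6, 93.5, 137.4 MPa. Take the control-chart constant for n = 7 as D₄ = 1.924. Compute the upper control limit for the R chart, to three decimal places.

201.806

R̄ = (111.8 + 89.4 + 44.1 + 106.3 + 98.6 + 110.3 + 152.6 + 93.5 + 137.4) / 9 = 944.0000 / 9 = 104.8889
UCL_R = D₄·R̄ = 1.924 × 104.8889 = 201.8062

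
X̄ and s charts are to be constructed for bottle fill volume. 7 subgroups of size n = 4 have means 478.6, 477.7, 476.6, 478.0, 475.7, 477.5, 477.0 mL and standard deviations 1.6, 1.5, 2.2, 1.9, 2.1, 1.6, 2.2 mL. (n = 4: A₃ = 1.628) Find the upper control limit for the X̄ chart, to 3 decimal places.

480.347

X̄̄ = (478.6 + 477.7 + 476.6 + 478.0 + 475.7 + 477.5 + 477.0) / 7 = 477.3000
s̄ = (1.6 + 1.5 + 2.2 + 1.9 + 2.1 + 1.6 + 2.2) / 7 = 1.8714
UCL = X̄̄ + A₃·s̄ = 477.3000 + 1.628 × 1.8714 = 480.3467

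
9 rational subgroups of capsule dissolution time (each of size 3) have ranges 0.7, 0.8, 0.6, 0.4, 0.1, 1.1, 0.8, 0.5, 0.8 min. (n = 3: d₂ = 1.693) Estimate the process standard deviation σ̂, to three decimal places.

0.381

R̄ = (0.7 + 0.8 + 0.6 + 0.4 + 0.1 + 1.1 + 0.8 + 0.5 + 0.8) / 9 = 0.6444
σ̂ = R̄ / d₂ = 0.6444 / 1.693 = 0.3807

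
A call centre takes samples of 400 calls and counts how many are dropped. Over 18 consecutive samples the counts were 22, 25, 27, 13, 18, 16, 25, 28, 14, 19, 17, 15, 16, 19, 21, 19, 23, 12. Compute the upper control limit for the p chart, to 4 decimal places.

p̄ = Σdᵢ / (k·n) = 349 / (18 × 400) = 0.04847
UCL = p̄ + 3·√(p̄(1−p̄)/n) = 0.04847 + 3 × √(0.04847×0.95153/400) = 0.04847 + 3 × 0.01074 = 0.08069

0.0807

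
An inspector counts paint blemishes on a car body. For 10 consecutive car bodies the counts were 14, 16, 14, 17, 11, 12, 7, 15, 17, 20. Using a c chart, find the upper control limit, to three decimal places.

25.645

c̄ = (14 + 16 + 14 + 17 + 11 + 12 + 7 + 15 + 17 + 20) / 10 = 143 / 10 = 14.3000
UCL = c̄ + 3√c̄ = 14.3000 + 3 × √14.3000 = 14.3000 + 3 × 3.7815 = 25.6446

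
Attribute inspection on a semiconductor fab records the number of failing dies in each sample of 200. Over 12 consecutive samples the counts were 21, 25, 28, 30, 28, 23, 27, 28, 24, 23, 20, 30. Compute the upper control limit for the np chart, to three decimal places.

p̄ = Σdᵢ / (k·n) = 307 / (12 × 200) = 0.12792
UCL = np̄ + 3·√(np̄(1−p̄)) = 25.5833 + 3 × √(25.5833×0.87208) = 25.5833 + 3 × 4.7234 = 39.7536

39.754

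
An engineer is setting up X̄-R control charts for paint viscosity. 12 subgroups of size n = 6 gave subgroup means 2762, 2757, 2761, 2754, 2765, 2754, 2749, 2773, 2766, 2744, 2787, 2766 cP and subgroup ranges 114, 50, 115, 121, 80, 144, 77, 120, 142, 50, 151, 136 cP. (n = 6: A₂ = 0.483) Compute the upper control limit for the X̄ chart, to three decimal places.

X̄̄ = (2762 + 2757 + 2761 + 2754 + 2765 + 2754 + 2749 + 2773 + 2766 + 2744 + 2787 + 2766) / 12 = 33138.0000 / 12 = 2761.5000
R̄ = (114 + 50 + 115 + 121 + 80 + 144 + 77 + 120 + 142 + 50 + 151 + 136) / 12 = 1300.0000 / 12 = 108.3333
UCL = X̄̄ + A₂·R̄ = 2761.5000 + 0.483 × 108.3333 = 2813.8250

2813.825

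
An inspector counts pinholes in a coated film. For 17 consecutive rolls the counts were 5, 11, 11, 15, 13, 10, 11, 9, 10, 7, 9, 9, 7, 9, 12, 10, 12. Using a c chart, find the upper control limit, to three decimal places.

19.487

c̄ = (5 + 11 + 11 + 15 + 13 + 10 + 11 + 9 + 10 + 7 + 9 + 9 + 7 + 9 + 12 + 10 + 12) / 17 = 170 / 17 = 10.0000
UCL = c̄ + 3√c̄ = 10.0000 + 3 × √10.0000 = 10.0000 + 3 × 3.1623 = 19.4868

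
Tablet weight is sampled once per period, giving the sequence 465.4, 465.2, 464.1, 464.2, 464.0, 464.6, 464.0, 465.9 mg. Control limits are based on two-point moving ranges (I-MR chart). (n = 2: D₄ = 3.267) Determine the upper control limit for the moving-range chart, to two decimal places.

2.19

Moving ranges: 0.2, 1.1, 0.1, 0.2, 0.6, 0.6, 1.9; M̄R̄ = 4.7000 / 7 = 0.6714
UCL_MR = D₄·M̄R̄ = 3.267 × 0.6714 = 2.1936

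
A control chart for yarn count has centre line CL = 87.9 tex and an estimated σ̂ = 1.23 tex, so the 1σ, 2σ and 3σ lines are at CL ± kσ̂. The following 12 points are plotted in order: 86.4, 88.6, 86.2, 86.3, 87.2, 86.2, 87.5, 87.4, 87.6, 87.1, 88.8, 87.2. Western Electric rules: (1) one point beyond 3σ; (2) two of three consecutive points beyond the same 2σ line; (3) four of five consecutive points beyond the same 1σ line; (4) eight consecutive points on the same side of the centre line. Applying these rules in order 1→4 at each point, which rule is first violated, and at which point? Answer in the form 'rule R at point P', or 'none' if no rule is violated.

rule 4 at point 10

Zone of each point (C = within 1σ̂, B = 1σ̂–2σ̂, A = 2σ̂–3σ̂, * = beyond 3σ̂; sign = side of CL): 1:-B, 2:+C, 3:-B, 4:-B, 5:-C, 6:-B, 7:-C, 8:-C, 9:-C, 10:-C, 11:+C, 12:-C
Rule 4 (eight consecutive points on the same side of the centre line) is satisfied at point 10.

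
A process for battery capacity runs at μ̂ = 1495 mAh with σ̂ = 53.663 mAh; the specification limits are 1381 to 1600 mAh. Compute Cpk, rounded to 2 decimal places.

0.65

Cpu = (USL − μ̂) / (3σ̂) = (1600 − 1495) / (3 × 53.663) = 0.6522; Cpl = (μ̂ − LSL) / (3σ̂) = (1495 − 1381) / (3 × 53.663) = 0.7081; Cpk = min(Cpu, Cpl) = 0.6522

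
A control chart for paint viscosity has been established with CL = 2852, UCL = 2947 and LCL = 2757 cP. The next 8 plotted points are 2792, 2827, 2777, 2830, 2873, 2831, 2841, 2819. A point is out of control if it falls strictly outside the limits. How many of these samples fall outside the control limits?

0

All 8 points lie within [2757, 2947].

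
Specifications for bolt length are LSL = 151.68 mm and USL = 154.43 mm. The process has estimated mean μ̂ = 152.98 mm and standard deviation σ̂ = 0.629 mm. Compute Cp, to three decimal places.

Cp = (USL − LSL) / (6σ̂) = (154.43 − 151.68) / (6 × 0.629) = 2.7500 / 3.7740 = 0.7287

0.729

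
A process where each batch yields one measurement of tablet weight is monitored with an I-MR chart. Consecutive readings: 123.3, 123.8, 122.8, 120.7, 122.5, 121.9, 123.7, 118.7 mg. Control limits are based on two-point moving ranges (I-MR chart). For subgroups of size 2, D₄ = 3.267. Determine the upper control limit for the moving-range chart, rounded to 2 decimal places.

Moving ranges: 0.5, 1.0, 2.1, 1.8, 0.6, 1.8, 5.0; M̄R̄ = 12.8000 / 7 = 1.8286
UCL_MR = D₄·M̄R̄ = 3.267 × 1.8286 = 5.9739

5.97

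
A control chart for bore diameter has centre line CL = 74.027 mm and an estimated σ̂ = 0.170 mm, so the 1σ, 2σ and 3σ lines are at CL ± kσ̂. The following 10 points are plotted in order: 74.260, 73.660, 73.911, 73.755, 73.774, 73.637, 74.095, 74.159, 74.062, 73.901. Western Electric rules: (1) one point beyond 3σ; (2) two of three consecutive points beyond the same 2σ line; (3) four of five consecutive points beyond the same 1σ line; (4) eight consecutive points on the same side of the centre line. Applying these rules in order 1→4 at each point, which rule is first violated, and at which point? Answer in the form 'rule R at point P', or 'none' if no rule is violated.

rule 3 at point 6

Zone of each point (C = within 1σ̂, B = 1σ̂–2σ̂, A = 2σ̂–3σ̂, * = beyond 3σ̂; sign = side of CL): 1:+B, 2:-A, 3:-C, 4:-B, 5:-B, 6:-A, 7:+C, 8:+C, 9:+C, 10:-C
Rule 3 (four of five consecutive points beyond the same 1σ limit) is satisfied at point 6.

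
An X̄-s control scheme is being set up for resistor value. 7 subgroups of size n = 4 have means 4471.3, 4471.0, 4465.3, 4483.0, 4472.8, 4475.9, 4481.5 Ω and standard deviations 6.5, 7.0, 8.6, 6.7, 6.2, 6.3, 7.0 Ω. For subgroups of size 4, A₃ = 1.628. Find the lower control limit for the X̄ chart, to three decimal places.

X̄̄ = (4471.3 + 4471.0 + 4465.3 + 4483.0 + 4472.8 + 4475.9 + 4481.5) / 7 = 4474.4000
s̄ = (6.5 + 7.0 + 8.6 + 6.7 + 6.2 + 6.3 + 7.0) / 7 = 6.9000
LCL = X̄̄ − A₃·s̄ = 4474.4000 − 1.628 × 6.9000 = 4463.1668

4463.167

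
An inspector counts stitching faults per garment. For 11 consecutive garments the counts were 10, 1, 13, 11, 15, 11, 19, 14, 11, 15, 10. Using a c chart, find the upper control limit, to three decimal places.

22.131

c̄ = (10 + 1 + 13 + 11 + 15 + 11 + 19 + 14 + 11 + 15 + 10) / 11 = 130 / 11 = 11.8182
UCL = c̄ + 3√c̄ = 11.8182 + 3 × √11.8182 = 11.8182 + 3 × 3.4378 = 22.1315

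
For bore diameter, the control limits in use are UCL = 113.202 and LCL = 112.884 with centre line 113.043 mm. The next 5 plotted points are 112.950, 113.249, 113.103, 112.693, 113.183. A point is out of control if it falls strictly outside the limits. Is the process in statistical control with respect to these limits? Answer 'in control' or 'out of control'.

out of control

Compare each point to [112.884, 113.202]: sample 2 = 113.249 > UCL; sample 4 = 112.693 < LCL.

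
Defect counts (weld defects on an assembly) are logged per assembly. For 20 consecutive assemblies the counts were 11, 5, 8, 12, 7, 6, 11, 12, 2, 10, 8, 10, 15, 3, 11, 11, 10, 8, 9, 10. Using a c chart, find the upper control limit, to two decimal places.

c̄ = (11 + 5 + 8 + 12 + 7 + 6 + 11 + 12 + 2 + 10 + 8 + 10 + 15 + 3 + 11 + 11 + 10 + 8 + 9 + 10) / 20 = 179 / 20 = 8.9500
UCL = c̄ + 3√c̄ = 8.9500 + 3 × √8.9500 = 8.9500 + 3 × 2.9917 = 17.9250

17.92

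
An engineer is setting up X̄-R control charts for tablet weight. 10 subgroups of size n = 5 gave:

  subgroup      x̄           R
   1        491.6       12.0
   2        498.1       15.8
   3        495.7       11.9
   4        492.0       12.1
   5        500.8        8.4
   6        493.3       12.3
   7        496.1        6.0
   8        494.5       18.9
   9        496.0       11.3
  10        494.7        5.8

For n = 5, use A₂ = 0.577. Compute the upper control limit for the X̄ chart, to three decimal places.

501.887

X̄̄ = (491.6 + 498.1 + 495.7 + 492.0 + 500.8 + 493.3 + 496.1 + 494.5 + 496.0 + 494.7) / 10 = 4952.8000 / 10 = 495.2800
R̄ = (12.0 + 15.8 + 11.9 + 12.1 + 8.4 + 12.3 + 6.0 + 18.9 + 11.3 + 5.8) / 10 = 114.5000 / 10 = 11.4500
UCL = X̄̄ + A₂·R̄ = 495.2800 + 0.577 × 11.4500 = 501.8867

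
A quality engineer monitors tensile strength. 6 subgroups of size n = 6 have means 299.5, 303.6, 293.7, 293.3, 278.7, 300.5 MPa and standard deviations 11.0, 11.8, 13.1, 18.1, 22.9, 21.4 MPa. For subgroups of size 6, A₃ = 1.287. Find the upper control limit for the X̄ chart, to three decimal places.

315.969

X̄̄ = (299.5 + 303.6 + 293.7 + 293.3 + 278.7 + 300.5) / 6 = 294.8833
s̄ = (11.0 + 11.8 + 13.1 + 18.1 + 22.9 + 21.4) / 6 = 16.3833
UCL = X̄̄ + A₃·s̄ = 294.8833 + 1.287 × 16.3833 = 315.9687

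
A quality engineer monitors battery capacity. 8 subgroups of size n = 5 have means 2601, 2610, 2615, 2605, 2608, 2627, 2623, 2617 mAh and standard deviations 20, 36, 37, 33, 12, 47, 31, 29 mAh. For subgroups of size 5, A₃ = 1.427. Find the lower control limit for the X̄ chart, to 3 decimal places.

X̄̄ = (2601 + 2610 + 2615 + 2605 + 2608 + 2627 + 2623 + 2617) / 8 = 2613.2500
s̄ = (20 + 36 + 37 + 33 + 12 + 47 + 31 + 29) / 8 = 30.6250
LCL = X̄̄ − A₃·s̄ = 2613.2500 − 1.427 × 30.6250 = 2569.5481

2569.548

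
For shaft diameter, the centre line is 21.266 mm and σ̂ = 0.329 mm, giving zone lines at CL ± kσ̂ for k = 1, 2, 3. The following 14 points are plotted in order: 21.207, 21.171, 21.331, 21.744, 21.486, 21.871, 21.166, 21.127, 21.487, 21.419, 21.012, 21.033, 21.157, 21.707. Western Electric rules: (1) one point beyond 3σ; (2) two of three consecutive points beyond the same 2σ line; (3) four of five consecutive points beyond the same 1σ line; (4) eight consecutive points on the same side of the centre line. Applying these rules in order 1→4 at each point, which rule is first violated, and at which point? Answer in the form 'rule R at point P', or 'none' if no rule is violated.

Zone of each point (C = within 1σ̂, B = 1σ̂–2σ̂, A = 2σ̂–3σ̂, * = beyond 3σ̂; sign = side of CL): 1:-C, 2:-C, 3:+C, 4:+B, 5:+C, 6:+B, 7:-C, 8:-C, 9:+C, 10:+C, 11:-C, 12:-C, 13:-C, 14:+B
No rule fires across all 14 points.

none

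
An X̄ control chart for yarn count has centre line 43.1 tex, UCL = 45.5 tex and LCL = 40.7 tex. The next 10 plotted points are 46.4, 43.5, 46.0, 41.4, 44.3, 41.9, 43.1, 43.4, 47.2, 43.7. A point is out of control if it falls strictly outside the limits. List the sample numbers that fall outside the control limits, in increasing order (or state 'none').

1, 3, 9

Compare each point to [40.7, 45.5]: sample 1 = 46.4 > UCL; sample 3 = 46.0 > UCL; sample 9 = 47.2 > UCL.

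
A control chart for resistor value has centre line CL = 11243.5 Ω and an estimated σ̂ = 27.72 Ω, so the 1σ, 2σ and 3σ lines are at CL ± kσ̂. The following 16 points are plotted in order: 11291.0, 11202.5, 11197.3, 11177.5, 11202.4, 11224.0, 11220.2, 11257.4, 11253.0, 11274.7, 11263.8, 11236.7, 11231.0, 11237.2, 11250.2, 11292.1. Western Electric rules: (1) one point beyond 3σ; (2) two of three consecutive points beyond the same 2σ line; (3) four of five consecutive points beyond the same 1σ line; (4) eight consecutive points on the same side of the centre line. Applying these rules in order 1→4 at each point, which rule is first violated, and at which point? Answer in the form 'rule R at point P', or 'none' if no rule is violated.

rule 3 at point 5

Zone of each point (C = within 1σ̂, B = 1σ̂–2σ̂, A = 2σ̂–3σ̂, * = beyond 3σ̂; sign = side of CL): 1:+B, 2:-B, 3:-B, 4:-A, 5:-B, 6:-C, 7:-C, 8:+C, 9:+C, 10:+B, 11:+C, 12:-C, 13:-C, 14:-C, 15:+C, 16:+B
Rule 3 (four of five consecutive points beyond the same 1σ limit) is satisfied at point 5.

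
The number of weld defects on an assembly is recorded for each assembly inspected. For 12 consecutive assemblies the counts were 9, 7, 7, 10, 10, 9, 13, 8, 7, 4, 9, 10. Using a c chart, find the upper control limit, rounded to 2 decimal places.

17.37

c̄ = (9 + 7 + 7 + 10 + 10 + 9 + 13 + 8 + 7 + 4 + 9 + 10) / 12 = 103 / 12 = 8.5833
UCL = c̄ + 3√c̄ = 8.5833 + 3 × √8.5833 = 8.5833 + 3 × 2.9297 = 17.3725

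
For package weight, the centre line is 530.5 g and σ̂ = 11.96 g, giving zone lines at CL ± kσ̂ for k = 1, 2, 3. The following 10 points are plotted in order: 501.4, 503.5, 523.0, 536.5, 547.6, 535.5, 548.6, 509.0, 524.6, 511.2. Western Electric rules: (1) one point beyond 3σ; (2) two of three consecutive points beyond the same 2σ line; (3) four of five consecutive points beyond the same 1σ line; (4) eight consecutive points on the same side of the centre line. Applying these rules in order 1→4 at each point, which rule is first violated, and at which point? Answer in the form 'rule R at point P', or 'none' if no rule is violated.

rule 2 at point 2

Zone of each point (C = within 1σ̂, B = 1σ̂–2σ̂, A = 2σ̂–3σ̂, * = beyond 3σ̂; sign = side of CL): 1:-A, 2:-A, 3:-C, 4:+C, 5:+B, 6:+C, 7:+B, 8:-B, 9:-C, 10:-B
Rule 2 (two of three consecutive points beyond the same 2σ limit) is satisfied at point 2.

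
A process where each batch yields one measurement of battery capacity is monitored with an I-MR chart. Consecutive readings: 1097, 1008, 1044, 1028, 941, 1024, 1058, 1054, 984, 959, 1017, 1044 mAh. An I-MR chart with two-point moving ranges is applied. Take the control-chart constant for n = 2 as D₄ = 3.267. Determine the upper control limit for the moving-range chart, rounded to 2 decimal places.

Moving ranges: 89, 36, 16, 87, 83, 34, 4, 70, 25, 58, 27; M̄R̄ = 529.0000 / 11 = 48.0909
UCL_MR = D₄·M̄R̄ = 3.267 × 48.0909 = 157.1130

157.11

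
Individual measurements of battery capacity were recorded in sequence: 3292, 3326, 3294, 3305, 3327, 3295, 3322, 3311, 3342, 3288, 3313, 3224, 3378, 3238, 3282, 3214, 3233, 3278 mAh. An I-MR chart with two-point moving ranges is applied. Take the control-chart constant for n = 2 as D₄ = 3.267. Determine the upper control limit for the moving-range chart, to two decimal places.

Moving ranges: 34, 32, 11, 22, 32, 27, 11, 31, 54, 25, 89, 154, 140, 44, 68, 19, 45; M̄R̄ = 838.0000 / 17 = 49.2941
UCL_MR = D₄·M̄R̄ = 3.267 × 49.2941 = 161.0439

161.04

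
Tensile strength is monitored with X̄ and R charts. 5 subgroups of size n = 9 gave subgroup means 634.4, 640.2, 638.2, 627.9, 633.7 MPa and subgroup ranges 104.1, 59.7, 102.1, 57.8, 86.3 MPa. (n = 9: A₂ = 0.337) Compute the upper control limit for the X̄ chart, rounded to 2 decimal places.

662.51

X̄̄ = (634.4 + 640.2 + 638.2 + 627.9 + 633.7) / 5 = 3174.4000 / 5 = 634.8800
R̄ = (104.1 + 59.7 + 102.1 + 57.8 + 86.3) / 5 = 410.0000 / 5 = 82.0000
UCL = X̄̄ + A₂·R̄ = 634.8800 + 0.337 × 82.0000 = 662.5140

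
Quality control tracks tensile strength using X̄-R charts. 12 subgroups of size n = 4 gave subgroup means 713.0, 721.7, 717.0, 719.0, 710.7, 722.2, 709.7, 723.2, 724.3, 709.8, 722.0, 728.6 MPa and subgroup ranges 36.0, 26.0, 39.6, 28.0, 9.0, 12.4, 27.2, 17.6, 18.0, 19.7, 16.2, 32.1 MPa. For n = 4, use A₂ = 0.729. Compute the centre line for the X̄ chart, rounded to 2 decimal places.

718.43

X̄̄ = (713.0 + 721.7 + 717.0 + 719.0 + 710.7 + 722.2 + 709.7 + 723.2 + 724.3 + 709.8 + 722.0 + 728.6) / 12 = 8621.2000 / 12 = 718.4333
CL = X̄̄ = 718.4333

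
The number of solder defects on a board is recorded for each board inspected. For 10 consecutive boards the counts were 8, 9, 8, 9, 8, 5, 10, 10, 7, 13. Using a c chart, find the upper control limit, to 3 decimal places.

c̄ = (8 + 9 + 8 + 9 + 8 + 5 + 10 + 10 + 7 + 13) / 10 = 87 / 10 = 8.7000
UCL = c̄ + 3√c̄ = 8.7000 + 3 × √8.7000 = 8.7000 + 3 × 2.9496 = 17.5487

17.549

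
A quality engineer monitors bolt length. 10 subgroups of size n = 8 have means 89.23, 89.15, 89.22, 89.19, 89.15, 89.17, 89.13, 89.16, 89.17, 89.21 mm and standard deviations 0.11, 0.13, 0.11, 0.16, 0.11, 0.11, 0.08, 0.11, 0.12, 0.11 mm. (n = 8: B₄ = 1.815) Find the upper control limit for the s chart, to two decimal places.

0.21

s̄ = (0.11 + 0.13 + 0.11 + 0.16 + 0.11 + 0.11 + 0.08 + 0.11 + 0.12 + 0.11) / 10 = 0.1150
UCL_s = B₄·s̄ = 1.815 × 0.1150 = 0.2087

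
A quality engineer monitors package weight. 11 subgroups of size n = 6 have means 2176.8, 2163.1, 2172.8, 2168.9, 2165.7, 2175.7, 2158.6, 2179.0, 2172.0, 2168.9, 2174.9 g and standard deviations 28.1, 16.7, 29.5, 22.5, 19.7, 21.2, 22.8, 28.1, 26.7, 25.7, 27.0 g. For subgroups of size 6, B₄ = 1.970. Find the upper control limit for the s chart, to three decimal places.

s̄ = (28.1 + 16.7 + 29.5 + 22.5 + 19.7 + 21.2 + 22.8 + 28.1 + 26.7 + 25.7 + 27.0) / 11 = 24.3636
UCL_s = B₄·s̄ = 1.970 × 24.3636 = 47.9964

47.996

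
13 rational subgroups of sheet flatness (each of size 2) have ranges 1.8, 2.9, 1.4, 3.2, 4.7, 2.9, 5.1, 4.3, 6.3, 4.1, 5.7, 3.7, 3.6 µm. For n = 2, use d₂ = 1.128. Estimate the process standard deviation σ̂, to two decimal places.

R̄ = (1.8 + 2.9 + 1.4 + 3.2 + 4.7 + 2.9 + 5.1 + 4.3 + 6.3 + 4.1 + 5.7 + 3.7 + 3.6) / 13 = 3.8231
σ̂ = R̄ / d₂ = 3.8231 / 1.128 = 3.3893

3.39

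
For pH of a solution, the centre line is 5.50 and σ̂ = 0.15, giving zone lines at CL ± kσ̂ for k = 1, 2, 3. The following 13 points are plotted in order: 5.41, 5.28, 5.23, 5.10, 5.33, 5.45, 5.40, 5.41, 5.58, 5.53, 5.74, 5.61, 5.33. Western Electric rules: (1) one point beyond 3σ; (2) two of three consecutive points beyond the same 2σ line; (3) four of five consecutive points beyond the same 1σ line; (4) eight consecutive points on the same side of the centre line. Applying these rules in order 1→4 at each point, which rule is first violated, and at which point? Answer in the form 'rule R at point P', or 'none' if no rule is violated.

Zone of each point (C = within 1σ̂, B = 1σ̂–2σ̂, A = 2σ̂–3σ̂, * = beyond 3σ̂; sign = side of CL): 1:-C, 2:-B, 3:-B, 4:-A, 5:-B, 6:-C, 7:-C, 8:-C, 9:+C, 10:+C, 11:+B, 12:+C, 13:-B
Rule 3 (four of five consecutive points beyond the same 1σ limit) is satisfied at point 5.

rule 3 at point 5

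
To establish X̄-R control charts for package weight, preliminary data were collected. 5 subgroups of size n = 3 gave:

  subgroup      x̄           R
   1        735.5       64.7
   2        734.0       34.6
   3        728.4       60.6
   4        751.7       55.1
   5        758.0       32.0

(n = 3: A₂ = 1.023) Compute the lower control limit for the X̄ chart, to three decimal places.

X̄̄ = (735.5 + 734.0 + 728.4 + 751.7 + 758.0) / 5 = 3707.6000 / 5 = 741.5200
R̄ = (64.7 + 34.6 + 60.6 + 55.1 + 32.0) / 5 = 247.0000 / 5 = 49.4000
LCL = X̄̄ − A₂·R̄ = 741.5200 − 1.023 × 49.4000 = 690.9838

690.984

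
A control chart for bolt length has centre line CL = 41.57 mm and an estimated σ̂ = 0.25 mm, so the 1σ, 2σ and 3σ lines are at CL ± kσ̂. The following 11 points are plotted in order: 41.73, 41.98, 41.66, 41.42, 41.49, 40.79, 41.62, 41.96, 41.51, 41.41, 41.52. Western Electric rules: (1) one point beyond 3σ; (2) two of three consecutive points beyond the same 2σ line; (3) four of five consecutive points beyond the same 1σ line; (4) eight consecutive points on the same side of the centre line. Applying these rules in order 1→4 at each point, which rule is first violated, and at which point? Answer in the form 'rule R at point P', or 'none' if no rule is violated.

rule 1 at point 6

Zone of each point (C = within 1σ̂, B = 1σ̂–2σ̂, A = 2σ̂–3σ̂, * = beyond 3σ̂; sign = side of CL): 1:+C, 2:+B, 3:+C, 4:-C, 5:-C, 6:-*, 7:+C, 8:+B, 9:-C, 10:-C, 11:-C
Rule 1 (one point beyond the 3σ limits) is satisfied at point 6.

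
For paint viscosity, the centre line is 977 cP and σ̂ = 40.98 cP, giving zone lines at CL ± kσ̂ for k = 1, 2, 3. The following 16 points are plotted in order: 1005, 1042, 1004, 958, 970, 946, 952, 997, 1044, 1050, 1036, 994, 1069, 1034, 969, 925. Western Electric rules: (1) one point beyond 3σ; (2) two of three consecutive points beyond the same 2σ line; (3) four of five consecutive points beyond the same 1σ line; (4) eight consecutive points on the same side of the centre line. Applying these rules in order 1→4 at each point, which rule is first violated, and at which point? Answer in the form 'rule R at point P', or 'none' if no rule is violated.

Zone of each point (C = within 1σ̂, B = 1σ̂–2σ̂, A = 2σ̂–3σ̂, * = beyond 3σ̂; sign = side of CL): 1:+C, 2:+B, 3:+C, 4:-C, 5:-C, 6:-C, 7:-C, 8:+C, 9:+B, 10:+B, 11:+B, 12:+C, 13:+A, 14:+B, 15:-C, 16:-B
Rule 3 (four of five consecutive points beyond the same 1σ limit) is satisfied at point 13.

rule 3 at point 13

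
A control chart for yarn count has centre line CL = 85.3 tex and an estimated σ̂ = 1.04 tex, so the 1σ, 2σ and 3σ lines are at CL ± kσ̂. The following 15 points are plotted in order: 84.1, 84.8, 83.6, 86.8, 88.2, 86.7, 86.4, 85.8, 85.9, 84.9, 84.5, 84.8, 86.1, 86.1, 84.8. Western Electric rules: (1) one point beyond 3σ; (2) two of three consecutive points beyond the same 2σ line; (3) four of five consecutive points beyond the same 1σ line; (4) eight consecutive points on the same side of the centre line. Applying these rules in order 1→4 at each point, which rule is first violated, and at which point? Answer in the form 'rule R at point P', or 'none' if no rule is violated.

rule 3 at point 7

Zone of each point (C = within 1σ̂, B = 1σ̂–2σ̂, A = 2σ̂–3σ̂, * = beyond 3σ̂; sign = side of CL): 1:-B, 2:-C, 3:-B, 4:+B, 5:+A, 6:+B, 7:+B, 8:+C, 9:+C, 10:-C, 11:-C, 12:-C, 13:+C, 14:+C, 15:-C
Rule 3 (four of five consecutive points beyond the same 1σ limit) is satisfied at point 7.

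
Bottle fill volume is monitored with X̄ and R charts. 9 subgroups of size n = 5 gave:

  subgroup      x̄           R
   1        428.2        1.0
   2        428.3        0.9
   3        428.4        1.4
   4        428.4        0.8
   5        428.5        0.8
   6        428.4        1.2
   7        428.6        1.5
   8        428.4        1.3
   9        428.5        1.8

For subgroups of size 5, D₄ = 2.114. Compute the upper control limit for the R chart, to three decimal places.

2.513

R̄ = (1.0 + 0.9 + 1.4 + 0.8 + 0.8 + 1.2 + 1.5 + 1.3 + 1.8) / 9 = 10.7000 / 9 = 1.1889
UCL_R = D₄·R̄ = 2.114 × 1.1889 = 2.5133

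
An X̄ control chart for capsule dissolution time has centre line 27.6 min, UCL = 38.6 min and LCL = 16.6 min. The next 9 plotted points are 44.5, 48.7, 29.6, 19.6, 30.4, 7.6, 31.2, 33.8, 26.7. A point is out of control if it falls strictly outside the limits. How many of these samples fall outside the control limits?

3

Compare each point to [16.6, 38.6]: sample 1 = 44.5 > UCL; sample 2 = 48.7 > UCL; sample 6 = 7.6 < LCL.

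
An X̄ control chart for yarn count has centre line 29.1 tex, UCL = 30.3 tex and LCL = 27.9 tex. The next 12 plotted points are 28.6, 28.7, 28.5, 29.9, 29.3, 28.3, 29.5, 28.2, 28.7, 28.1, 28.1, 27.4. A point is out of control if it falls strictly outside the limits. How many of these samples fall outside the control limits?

1

Compare each point to [27.9, 30.3]: sample 12 = 27.4 < LCL.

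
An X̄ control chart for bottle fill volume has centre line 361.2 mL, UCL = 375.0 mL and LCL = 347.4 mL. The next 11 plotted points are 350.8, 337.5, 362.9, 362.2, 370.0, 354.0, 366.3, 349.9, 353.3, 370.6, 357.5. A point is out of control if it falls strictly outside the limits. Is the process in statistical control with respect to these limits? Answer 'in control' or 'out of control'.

Compare each point to [347.4, 375.0]: sample 2 = 337.5 < LCL.

out of control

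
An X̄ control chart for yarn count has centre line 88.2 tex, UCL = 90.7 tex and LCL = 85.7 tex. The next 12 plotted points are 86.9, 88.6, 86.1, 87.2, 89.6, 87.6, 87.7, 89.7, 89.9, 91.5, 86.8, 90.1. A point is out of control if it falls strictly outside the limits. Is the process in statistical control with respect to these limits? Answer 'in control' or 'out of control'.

Compare each point to [85.7, 90.7]: sample 10 = 91.5 > UCL.

out of control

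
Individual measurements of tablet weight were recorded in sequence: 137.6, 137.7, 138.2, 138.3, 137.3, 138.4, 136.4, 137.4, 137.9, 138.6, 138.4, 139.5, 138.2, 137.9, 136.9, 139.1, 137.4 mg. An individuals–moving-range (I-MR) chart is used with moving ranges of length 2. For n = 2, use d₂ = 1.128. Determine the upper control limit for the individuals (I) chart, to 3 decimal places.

140.413

X̄ = (137.6 + 137.7 + 138.2 + 138.3 + 137.3 + 138.4 + 136.4 + 137.4 + 137.9 + 138.6 + 138.4 + 139.5 + 138.2 + 137.9 + 136.9 + 139.1 + 137.4) / 17 = 137.9529
Moving ranges: 0.1, 0.5, 0.1, 1.0, 1.1, 2.0, 1.0, 0.5, 0.7, 0.2, 1.1, 1.3, 0.3, 1.0, 2.2, 1.7; M̄R̄ = 14.8000 / 16 = 0.9250
UCL = X̄ + 3·M̄R̄/d₂ = 137.9529 + 3 × 0.9250 / 1.128 = 140.4130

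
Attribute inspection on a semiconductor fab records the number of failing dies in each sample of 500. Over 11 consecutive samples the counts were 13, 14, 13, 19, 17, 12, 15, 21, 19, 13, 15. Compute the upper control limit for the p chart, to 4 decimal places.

p̄ = Σdᵢ / (k·n) = 171 / (11 × 500) = 0.03109
UCL = p̄ + 3·√(p̄(1−p̄)/n) = 0.03109 + 3 × √(0.03109×0.96891/500) = 0.03109 + 3 × 0.00776 = 0.05438

0.0544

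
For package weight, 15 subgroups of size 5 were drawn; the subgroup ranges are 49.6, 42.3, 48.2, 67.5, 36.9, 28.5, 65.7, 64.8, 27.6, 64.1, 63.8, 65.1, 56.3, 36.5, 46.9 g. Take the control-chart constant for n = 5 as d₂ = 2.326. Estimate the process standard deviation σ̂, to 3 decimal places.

21.892

R̄ = (49.6 + 42.3 + 48.2 + 67.5 + 36.9 + 28.5 + 65.7 + 64.8 + 27.6 + 64.1 + 63.8 + 65.1 + 56.3 + 36.5 + 46.9) / 15 = 50.9200
σ̂ = R̄ / d₂ = 50.9200 / 2.326 = 21.8917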